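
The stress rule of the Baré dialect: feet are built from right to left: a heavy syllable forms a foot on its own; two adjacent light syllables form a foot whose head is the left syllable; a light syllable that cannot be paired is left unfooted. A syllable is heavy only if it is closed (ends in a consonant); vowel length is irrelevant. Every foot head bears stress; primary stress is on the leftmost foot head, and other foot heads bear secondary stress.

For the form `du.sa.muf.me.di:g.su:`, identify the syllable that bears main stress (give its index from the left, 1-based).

Weights: 1 du L, 2 sa L, 3 muf H, 4 me L, 5 di:g H, 6 su: L.
Parse right to left (heavy = foot alone; LL = one foot; stranded L unfooted): (ˈdu.sa) (ˈmuf) me (ˈdi:g) su:.
Foot heads: 1, 3, 5.
Primary stress on the leftmost head = syllable 1.
Primary stress: syllable 1 → ˈdu.sa.muf.me.di:g.su:.

1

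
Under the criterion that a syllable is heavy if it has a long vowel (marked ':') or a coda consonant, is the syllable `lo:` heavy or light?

`lo:`: long vowel, open (no coda). Long vowel → heavy.

heavy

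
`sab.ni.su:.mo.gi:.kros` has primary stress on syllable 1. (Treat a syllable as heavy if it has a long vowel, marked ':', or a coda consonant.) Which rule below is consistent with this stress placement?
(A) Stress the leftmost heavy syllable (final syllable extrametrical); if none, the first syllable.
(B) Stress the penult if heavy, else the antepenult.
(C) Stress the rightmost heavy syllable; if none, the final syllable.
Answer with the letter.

Rule A → syllable 1 ✓.
Rule B → syllable 5 (observed: 1).
Rule C → syllable 6 (observed: 1).

A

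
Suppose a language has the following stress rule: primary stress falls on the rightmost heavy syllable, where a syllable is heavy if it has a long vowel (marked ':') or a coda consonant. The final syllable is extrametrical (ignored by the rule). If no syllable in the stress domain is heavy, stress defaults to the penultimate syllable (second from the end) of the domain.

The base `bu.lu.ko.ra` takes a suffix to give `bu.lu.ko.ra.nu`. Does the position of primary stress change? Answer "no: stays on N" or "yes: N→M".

Base `bu.lu.ko.ra` (4 syllables):
  The final syllable (4, ra) is extrametrical; the stress domain is syllables 1–3.
  Weights: 1 bu L, 2 lu L, 3 ko L.
  No heavy syllable in the domain; default to the penultimate syllable (second from the end) of the domain = syllable 2.
  → primary stress on syllable 2.
Suffixed `bu.lu.ko.ra.nu` (5 syllables):
  The final syllable (5, nu) is extrametrical; the stress domain is syllables 1–4.
  Weights: 1 bu L, 2 lu L, 3 ko L, 4 ra L.
  No heavy syllable in the domain; default to the penultimate syllable (second from the end) of the domain = syllable 3.
  → primary stress on syllable 3.

yes: 2→3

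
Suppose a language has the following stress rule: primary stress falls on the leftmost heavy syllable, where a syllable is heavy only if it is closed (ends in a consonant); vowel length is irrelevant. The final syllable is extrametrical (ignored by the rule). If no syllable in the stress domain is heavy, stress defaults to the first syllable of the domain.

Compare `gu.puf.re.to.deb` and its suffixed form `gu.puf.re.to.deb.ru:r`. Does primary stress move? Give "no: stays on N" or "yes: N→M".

Base `gu.puf.re.to.deb` (5 syllables):
  The final syllable (5, deb) is extrametrical; the stress domain is syllables 1–4.
  Weights: 1 gu L, 2 puf H, 3 re L, 4 to L.
  Heavy syllables in the domain: 2. The leftmost is syllable 2 (puf).
  → primary stress on syllable 2.
Suffixed `gu.puf.re.to.deb.ru:r` (6 syllables):
  The final syllable (6, ru:r) is extrametrical; the stress domain is syllables 1–5.
  Weights: 1 gu L, 2 puf H, 3 re L, 4 to L, 5 deb H.
  Heavy syllables in the domain: 2, 5. The leftmost is syllable 2 (puf).
  → primary stress on syllable 2.

no: stays on 2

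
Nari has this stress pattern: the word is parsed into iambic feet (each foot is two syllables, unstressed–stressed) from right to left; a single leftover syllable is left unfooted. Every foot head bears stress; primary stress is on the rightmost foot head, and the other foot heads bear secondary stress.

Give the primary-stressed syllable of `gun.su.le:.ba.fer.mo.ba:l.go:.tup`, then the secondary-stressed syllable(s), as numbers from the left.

Parse right to left into iambic (σˈσ) feet: gun (su.ˈle:) (ba.ˈfer) (mo.ˈba:l) (go:.ˈtup). Syllable 1 is left unfooted.
Foot heads (stressed positions): 3, 5, 7, 9.
End Rule Rightmost: primary stress on the rightmost head = syllable 9.
Secondary stress on 3, 5, 7: gun.su.ˌle:.ba.ˌfer.mo.ˌba:l.go:.ˈtup.

primary 9, secondary 3, 5, 7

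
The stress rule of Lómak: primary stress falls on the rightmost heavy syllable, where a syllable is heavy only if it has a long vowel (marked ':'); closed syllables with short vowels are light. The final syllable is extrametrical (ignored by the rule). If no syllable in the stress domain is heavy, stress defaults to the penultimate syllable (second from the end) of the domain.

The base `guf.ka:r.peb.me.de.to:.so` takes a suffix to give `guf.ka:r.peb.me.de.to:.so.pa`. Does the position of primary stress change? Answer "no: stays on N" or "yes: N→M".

no: stays on 6

Base `guf.ka:r.peb.me.de.to:.so` (7 syllables):
  The final syllable (7, so) is extrametrical; the stress domain is syllables 1–6.
  Weights: 1 guf L, 2 ka:r H, 3 peb L, 4 me L, 5 de L, 6 to: H.
  Heavy syllables in the domain: 2, 6. The rightmost is syllable 6 (to:).
  → primary stress on syllable 6.
Suffixed `guf.ka:r.peb.me.de.to:.so.pa` (8 syllables):
  The final syllable (8, pa) is extrametrical; the stress domain is syllables 1–7.
  Weights: 1 guf L, 2 ka:r H, 3 peb L, 4 me L, 5 de L, 6 to: H, 7 so L.
  Heavy syllables in the domain: 2, 6. The rightmost is syllable 6 (to:).
  → primary stress on syllable 6.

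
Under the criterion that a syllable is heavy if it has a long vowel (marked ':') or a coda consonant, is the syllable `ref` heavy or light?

`ref`: short vowel, closed (coda /f/). Closed → heavy.

heavy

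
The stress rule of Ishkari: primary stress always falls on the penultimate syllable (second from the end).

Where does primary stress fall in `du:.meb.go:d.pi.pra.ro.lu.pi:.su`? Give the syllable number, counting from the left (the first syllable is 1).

The word has 9 syllables; the penultimate syllable (second from the end) is syllable 8 (pi:).
Primary stress: syllable 8 → du:.meb.go:d.pi.pra.ro.lu.ˈpi:.su.

8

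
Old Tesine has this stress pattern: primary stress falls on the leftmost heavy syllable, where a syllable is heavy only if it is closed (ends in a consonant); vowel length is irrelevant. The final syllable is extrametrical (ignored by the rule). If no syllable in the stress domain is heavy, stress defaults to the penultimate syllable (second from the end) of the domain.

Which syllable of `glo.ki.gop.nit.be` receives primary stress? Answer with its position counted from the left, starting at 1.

3

The final syllable (5, be) is extrametrical; the stress domain is syllables 1–4.
Weights: 1 glo L, 2 ki L, 3 gop H, 4 nit H.
Heavy syllables in the domain: 3, 4. The leftmost is syllable 3 (gop).
Primary stress: syllable 3 → glo.ki.ˈgop.nit.be.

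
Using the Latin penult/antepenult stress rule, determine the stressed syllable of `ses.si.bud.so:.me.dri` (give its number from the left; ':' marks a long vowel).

Classical Latin: stress the penult if heavy (long vowel or closed), else the antepenult.
Weights: 4 so: H, 5 me L, 6 dri L.
The penult (syllable 5, me) is light, so stress falls on the antepenult (syllable 4, so:).
Stress on syllable 4: ses.si.bud.ˈso:.me.dri.

4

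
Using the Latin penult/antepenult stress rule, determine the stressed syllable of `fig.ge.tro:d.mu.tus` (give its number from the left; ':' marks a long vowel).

3

Classical Latin: stress the penult if heavy (long vowel or closed), else the antepenult.
Weights: 3 tro:d H, 4 mu L, 5 tus H.
The penult (syllable 4, mu) is light, so stress falls on the antepenult (syllable 3, tro:d).
Stress on syllable 3: fig.ge.ˈtro:d.mu.tus.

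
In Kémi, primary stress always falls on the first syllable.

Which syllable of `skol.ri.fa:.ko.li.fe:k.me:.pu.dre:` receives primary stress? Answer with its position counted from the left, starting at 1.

The word has 9 syllables; the first syllable is syllable 1 (skol).
Primary stress: syllable 1 → ˈskol.ri.fa:.ko.li.fe:k.me:.pu.dre:.

1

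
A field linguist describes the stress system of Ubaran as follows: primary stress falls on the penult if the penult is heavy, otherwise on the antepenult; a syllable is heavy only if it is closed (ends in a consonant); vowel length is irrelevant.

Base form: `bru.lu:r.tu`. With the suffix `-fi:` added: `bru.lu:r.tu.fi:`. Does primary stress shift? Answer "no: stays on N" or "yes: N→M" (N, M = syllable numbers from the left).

Base `bru.lu:r.tu` (3 syllables):
  Weights: 1 bru L, 2 lu:r H, 3 tu L.
  The penult (syllable 2, lu:r) is heavy, so it takes stress.
  → primary stress on syllable 2.
Suffixed `bru.lu:r.tu.fi:` (4 syllables):
  Weights: 2 lu:r H, 3 tu L, 4 fi: L.
  The penult (syllable 3, tu) is light, so stress falls on the antepenult (syllable 2, lu:r).
  → primary stress on syllable 2.

no: stays on 2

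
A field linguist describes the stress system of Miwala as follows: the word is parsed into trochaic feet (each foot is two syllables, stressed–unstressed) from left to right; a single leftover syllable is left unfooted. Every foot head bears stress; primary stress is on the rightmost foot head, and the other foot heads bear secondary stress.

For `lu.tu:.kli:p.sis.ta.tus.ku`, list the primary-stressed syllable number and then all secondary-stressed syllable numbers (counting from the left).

primary 5, secondary 1, 3

Parse left to right into trochaic (ˈσσ) feet: (ˈlu.tu:) (ˈkli:p.sis) (ˈta.tus) ku. Syllable 7 is left unfooted.
Foot heads (stressed positions): 1, 3, 5.
End Rule Rightmost: primary stress on the rightmost head = syllable 5.
Secondary stress on 1, 3: ˌlu.tu:.ˌkli:p.sis.ˈta.tus.ku.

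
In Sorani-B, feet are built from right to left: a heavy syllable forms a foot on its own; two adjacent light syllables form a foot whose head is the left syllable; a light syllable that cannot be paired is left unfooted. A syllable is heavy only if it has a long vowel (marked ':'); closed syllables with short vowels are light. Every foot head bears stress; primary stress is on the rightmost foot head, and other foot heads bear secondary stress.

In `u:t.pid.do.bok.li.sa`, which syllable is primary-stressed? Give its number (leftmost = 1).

Weights: 1 u:t H, 2 pid L, 3 do L, 4 bok L, 5 li L, 6 sa L.
Parse right to left (heavy = foot alone; LL = one foot; stranded L unfooted): (ˈu:t) pid (ˈdo.bok) (ˈli.sa).
Foot heads: 1, 3, 5.
Primary stress on the rightmost head = syllable 5.
Primary stress: syllable 5 → u:t.pid.do.bok.ˈli.sa.

5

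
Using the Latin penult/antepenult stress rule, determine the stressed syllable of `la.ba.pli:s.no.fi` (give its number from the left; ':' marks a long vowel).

Classical Latin: stress the penult if heavy (long vowel or closed), else the antepenult.
Weights: 3 pli:s H, 4 no L, 5 fi L.
The penult (syllable 4, no) is light, so stress falls on the antepenult (syllable 3, pli:s).
Stress on syllable 3: la.ba.ˈpli:s.no.fi.

3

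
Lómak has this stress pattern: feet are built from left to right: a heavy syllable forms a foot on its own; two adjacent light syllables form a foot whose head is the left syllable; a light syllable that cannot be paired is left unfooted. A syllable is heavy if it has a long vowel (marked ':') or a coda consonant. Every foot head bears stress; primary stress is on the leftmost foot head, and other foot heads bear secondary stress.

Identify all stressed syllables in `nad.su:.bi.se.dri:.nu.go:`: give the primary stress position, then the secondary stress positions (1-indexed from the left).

primary 1, secondary 2, 3, 5, 7

Weights: 1 nad H, 2 su: H, 3 bi L, 4 se L, 5 dri: H, 6 nu L, 7 go: H.
Parse left to right (heavy = foot alone; LL = one foot; stranded L unfooted): (ˈnad) (ˈsu:) (ˈbi.se) (ˈdri:) nu (ˈgo:).
Foot heads: 1, 2, 3, 5, 7.
Primary stress on the leftmost head = syllable 1.
Secondary stress on 2, 3, 5, 7: ˈnad.ˌsu:.ˌbi.se.ˌdri:.nu.ˌgo:.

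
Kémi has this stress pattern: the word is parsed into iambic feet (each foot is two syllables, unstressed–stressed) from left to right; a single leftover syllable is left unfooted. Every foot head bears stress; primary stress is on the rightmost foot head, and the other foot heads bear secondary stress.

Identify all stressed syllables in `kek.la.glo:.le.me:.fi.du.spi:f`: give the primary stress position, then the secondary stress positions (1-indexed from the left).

Parse left to right into iambic (σˈσ) feet: (kek.ˈla) (glo:.ˈle) (me:.ˈfi) (du.ˈspi:f).
Foot heads (stressed positions): 2, 4, 6, 8.
End Rule Rightmost: primary stress on the rightmost head = syllable 8.
Secondary stress on 2, 4, 6: kek.ˌla.glo:.ˌle.me:.ˌfi.du.ˈspi:f.

primary 8, secondary 2, 4, 6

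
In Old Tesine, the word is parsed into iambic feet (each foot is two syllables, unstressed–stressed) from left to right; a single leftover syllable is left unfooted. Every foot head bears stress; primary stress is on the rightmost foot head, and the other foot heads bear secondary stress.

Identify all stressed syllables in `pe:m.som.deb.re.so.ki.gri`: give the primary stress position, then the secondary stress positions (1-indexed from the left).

primary 6, secondary 2, 4

Parse left to right into iambic (σˈσ) feet: (pe:m.ˈsom) (deb.ˈre) (so.ˈki) gri. Syllable 7 is left unfooted.
Foot heads (stressed positions): 2, 4, 6.
End Rule Rightmost: primary stress on the rightmost head = syllable 6.
Secondary stress on 2, 4: pe:m.ˌsom.deb.ˌre.so.ˈki.gri.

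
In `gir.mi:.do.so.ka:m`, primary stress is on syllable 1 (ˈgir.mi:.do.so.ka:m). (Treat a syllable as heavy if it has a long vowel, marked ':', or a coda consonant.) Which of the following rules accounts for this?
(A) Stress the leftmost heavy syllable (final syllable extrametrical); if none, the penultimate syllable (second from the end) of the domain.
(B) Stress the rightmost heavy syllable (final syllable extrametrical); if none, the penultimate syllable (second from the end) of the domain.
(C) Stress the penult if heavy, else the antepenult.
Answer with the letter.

Rule A → syllable 1 ✓.
Rule B → syllable 2 (observed: 1).
Rule C → syllable 3 (observed: 1).

A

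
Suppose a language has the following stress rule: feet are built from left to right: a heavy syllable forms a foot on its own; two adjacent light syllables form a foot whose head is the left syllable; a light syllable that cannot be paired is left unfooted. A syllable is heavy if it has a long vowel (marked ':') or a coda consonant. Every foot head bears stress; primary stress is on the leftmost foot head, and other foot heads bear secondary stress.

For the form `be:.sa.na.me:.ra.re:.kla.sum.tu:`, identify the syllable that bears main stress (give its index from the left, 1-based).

Weights: 1 be: H, 2 sa L, 3 na L, 4 me: H, 5 ra L, 6 re: H, 7 kla L, 8 sum H, 9 tu: H.
Parse left to right (heavy = foot alone; LL = one foot; stranded L unfooted): (ˈbe:) (ˈsa.na) (ˈme:) ra (ˈre:) kla (ˈsum) (ˈtu:).
Foot heads: 1, 2, 4, 6, 8, 9.
Primary stress on the leftmost head = syllable 1.
Primary stress: syllable 1 → ˈbe:.sa.na.me:.ra.re:.kla.sum.tu:.

1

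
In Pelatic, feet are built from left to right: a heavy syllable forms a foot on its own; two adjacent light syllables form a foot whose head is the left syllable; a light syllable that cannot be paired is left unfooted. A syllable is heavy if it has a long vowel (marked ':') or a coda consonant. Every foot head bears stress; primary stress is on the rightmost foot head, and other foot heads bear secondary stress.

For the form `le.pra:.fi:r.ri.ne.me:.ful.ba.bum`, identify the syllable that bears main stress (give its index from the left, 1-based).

Weights: 1 le L, 2 pra: H, 3 fi:r H, 4 ri L, 5 ne L, 6 me: H, 7 ful H, 8 ba L, 9 bum H.
Parse left to right (heavy = foot alone; LL = one foot; stranded L unfooted): le (ˈpra:) (ˈfi:r) (ˈri.ne) (ˈme:) (ˈful) ba (ˈbum).
Foot heads: 2, 3, 4, 6, 7, 9.
Primary stress on the rightmost head = syllable 9.
Primary stress: syllable 9 → le.pra:.fi:r.ri.ne.me:.ful.ba.ˈbum.

9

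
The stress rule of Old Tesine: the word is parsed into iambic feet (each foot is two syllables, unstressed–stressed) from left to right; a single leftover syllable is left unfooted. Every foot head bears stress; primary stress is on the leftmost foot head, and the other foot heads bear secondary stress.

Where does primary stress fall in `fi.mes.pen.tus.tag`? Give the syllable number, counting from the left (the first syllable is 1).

2

Parse left to right into iambic (σˈσ) feet: (fi.ˈmes) (pen.ˈtus) tag. Syllable 5 is left unfooted.
Foot heads (stressed positions): 2, 4.
End Rule Leftmost: primary stress on the leftmost head = syllable 2.
Primary stress: syllable 2 → fi.ˈmes.pen.tus.tag.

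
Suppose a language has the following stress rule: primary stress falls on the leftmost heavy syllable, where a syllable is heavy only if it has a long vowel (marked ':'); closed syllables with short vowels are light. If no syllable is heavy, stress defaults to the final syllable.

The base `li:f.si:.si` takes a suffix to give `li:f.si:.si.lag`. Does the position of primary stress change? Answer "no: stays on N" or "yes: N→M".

Base `li:f.si:.si` (3 syllables):
  Weights: 1 li:f H, 2 si: H, 3 si L.
  Heavy syllables in the domain: 1, 2. The leftmost is syllable 1 (li:f).
  → primary stress on syllable 1.
Suffixed `li:f.si:.si.lag` (4 syllables):
  Weights: 1 li:f H, 2 si: H, 3 si L, 4 lag L.
  Heavy syllables in the domain: 1, 2. The leftmost is syllable 1 (li:f).
  → primary stress on syllable 1.

no: stays on 1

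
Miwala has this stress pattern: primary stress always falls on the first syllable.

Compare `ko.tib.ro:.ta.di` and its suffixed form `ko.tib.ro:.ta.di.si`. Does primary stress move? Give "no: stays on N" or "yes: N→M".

no: stays on 1

Base `ko.tib.ro:.ta.di` (5 syllables):
  The word has 5 syllables; the first syllable is syllable 1 (ko).
  → primary stress on syllable 1.
Suffixed `ko.tib.ro:.ta.di.si` (6 syllables):
  The word has 6 syllables; the first syllable is syllable 1 (ko).
  → primary stress on syllable 1.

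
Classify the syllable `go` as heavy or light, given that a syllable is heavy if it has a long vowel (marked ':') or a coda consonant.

light

`go`: short vowel, open (no coda). Short vowel, open → light.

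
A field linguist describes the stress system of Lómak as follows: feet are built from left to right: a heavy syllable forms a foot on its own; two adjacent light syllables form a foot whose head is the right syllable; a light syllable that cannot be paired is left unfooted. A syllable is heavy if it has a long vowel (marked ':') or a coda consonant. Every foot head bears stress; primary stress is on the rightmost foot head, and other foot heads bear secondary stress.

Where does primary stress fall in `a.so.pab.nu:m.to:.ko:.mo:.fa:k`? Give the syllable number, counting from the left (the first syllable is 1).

8

Weights: 1 a L, 2 so L, 3 pab H, 4 nu:m H, 5 to: H, 6 ko: H, 7 mo: H, 8 fa:k H.
Parse left to right (heavy = foot alone; LL = one foot; stranded L unfooted): (a.ˈso) (ˈpab) (ˈnu:m) (ˈto:) (ˈko:) (ˈmo:) (ˈfa:k).
Foot heads: 2, 3, 4, 5, 6, 7, 8.
Primary stress on the rightmost head = syllable 8.
Primary stress: syllable 8 → a.so.pab.nu:m.to:.ko:.mo:.ˈfa:k.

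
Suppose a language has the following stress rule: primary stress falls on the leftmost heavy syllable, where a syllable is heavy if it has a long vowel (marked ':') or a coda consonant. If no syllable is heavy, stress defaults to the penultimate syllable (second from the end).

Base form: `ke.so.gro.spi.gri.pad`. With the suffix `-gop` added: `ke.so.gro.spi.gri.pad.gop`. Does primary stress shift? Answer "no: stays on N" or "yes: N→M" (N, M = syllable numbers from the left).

no: stays on 6

Base `ke.so.gro.spi.gri.pad` (6 syllables):
  Weights: 1 ke L, 2 so L, 3 gro L, 4 spi L, 5 gri L, 6 pad H.
  Heavy syllables in the domain: 6. The leftmost is syllable 6 (pad).
  → primary stress on syllable 6.
Suffixed `ke.so.gro.spi.gri.pad.gop` (7 syllables):
  Weights: 1 ke L, 2 so L, 3 gro L, 4 spi L, 5 gri L, 6 pad H, 7 gop H.
  Heavy syllables in the domain: 6, 7. The leftmost is syllable 6 (pad).
  → primary stress on syllable 6.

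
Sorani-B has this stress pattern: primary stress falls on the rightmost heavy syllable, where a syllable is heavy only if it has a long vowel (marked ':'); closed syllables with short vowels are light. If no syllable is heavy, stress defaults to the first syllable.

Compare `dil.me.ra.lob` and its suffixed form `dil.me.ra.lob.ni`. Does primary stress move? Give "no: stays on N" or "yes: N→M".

Base `dil.me.ra.lob` (4 syllables):
  Weights: 1 dil L, 2 me L, 3 ra L, 4 lob L.
  No heavy syllable in the domain; default to the first syllable = syllable 1.
  → primary stress on syllable 1.
Suffixed `dil.me.ra.lob.ni` (5 syllables):
  Weights: 1 dil L, 2 me L, 3 ra L, 4 lob L, 5 ni L.
  No heavy syllable in the domain; default to the first syllable = syllable 1.
  → primary stress on syllable 1.

no: stays on 1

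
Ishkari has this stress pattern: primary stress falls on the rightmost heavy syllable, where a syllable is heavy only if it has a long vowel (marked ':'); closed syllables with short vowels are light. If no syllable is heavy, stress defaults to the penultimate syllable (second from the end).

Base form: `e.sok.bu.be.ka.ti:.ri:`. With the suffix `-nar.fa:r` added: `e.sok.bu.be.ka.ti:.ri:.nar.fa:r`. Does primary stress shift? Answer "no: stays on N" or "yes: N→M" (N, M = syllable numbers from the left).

yes: 7→9

Base `e.sok.bu.be.ka.ti:.ri:` (7 syllables):
  Weights: 1 e L, 2 sok L, 3 bu L, 4 be L, 5 ka L, 6 ti: H, 7 ri: H.
  Heavy syllables in the domain: 6, 7. The rightmost is syllable 7 (ri:).
  → primary stress on syllable 7.
Suffixed `e.sok.bu.be.ka.ti:.ri:.nar.fa:r` (9 syllables):
  Weights: 1 e L, 2 sok L, 3 bu L, 4 be L, 5 ka L, 6 ti: H, 7 ri: H, 8 nar L, 9 fa:r H.
  Heavy syllables in the domain: 6, 7, 9. The rightmost is syllable 9 (fa:r).
  → primary stress on syllable 9.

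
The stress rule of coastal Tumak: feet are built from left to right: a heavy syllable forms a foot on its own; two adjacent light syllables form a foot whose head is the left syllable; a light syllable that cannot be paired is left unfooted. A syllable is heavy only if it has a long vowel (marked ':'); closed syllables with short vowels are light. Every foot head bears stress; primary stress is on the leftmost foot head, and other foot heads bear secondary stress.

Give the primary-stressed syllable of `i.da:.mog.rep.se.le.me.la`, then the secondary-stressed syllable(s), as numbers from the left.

primary 2, secondary 3, 5, 7

Weights: 1 i L, 2 da: H, 3 mog L, 4 rep L, 5 se L, 6 le L, 7 me L, 8 la L.
Parse left to right (heavy = foot alone; LL = one foot; stranded L unfooted): i (ˈda:) (ˈmog.rep) (ˈse.le) (ˈme.la).
Foot heads: 2, 3, 5, 7.
Primary stress on the leftmost head = syllable 2.
Secondary stress on 3, 5, 7: i.ˈda:.ˌmog.rep.ˌse.le.ˌme.la.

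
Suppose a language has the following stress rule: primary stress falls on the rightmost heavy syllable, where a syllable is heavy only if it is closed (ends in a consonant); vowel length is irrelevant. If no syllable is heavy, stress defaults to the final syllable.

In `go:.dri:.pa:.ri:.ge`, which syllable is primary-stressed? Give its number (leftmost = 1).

Weights: 1 go: L, 2 dri: L, 3 pa: L, 4 ri: L, 5 ge L.
No heavy syllable in the domain; default to the final syllable = syllable 5.
Primary stress: syllable 5 → go:.dri:.pa:.ri:.ˈge.

5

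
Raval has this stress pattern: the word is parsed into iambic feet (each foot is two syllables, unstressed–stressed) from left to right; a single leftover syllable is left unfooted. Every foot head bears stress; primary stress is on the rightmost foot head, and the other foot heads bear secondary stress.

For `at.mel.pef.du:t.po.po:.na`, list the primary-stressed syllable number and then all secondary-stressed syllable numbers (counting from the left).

Parse left to right into iambic (σˈσ) feet: (at.ˈmel) (pef.ˈdu:t) (po.ˈpo:) na. Syllable 7 is left unfooted.
Foot heads (stressed positions): 2, 4, 6.
End Rule Rightmost: primary stress on the rightmost head = syllable 6.
Secondary stress on 2, 4: at.ˌmel.pef.ˌdu:t.po.ˈpo:.na.

primary 6, secondary 2, 4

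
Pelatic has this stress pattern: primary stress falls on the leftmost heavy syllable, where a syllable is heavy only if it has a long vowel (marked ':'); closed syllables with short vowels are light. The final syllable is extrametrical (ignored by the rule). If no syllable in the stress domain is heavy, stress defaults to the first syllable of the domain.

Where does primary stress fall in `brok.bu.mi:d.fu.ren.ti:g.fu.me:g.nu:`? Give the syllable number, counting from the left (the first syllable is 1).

The final syllable (9, nu:) is extrametrical; the stress domain is syllables 1–8.
Weights: 1 brok L, 2 bu L, 3 mi:d H, 4 fu L, 5 ren L, 6 ti:g H, 7 fu L, 8 me:g H.
Heavy syllables in the domain: 3, 6, 8. The leftmost is syllable 3 (mi:d).
Primary stress: syllable 3 → brok.bu.ˈmi:d.fu.ren.ti:g.fu.me:g.nu:.

3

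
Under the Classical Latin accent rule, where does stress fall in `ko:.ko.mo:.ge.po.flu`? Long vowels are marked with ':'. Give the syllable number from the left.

4

Classical Latin: stress the penult if heavy (long vowel or closed), else the antepenult.
Weights: 4 ge L, 5 po L, 6 flu L.
The penult (syllable 5, po) is light, so stress falls on the antepenult (syllable 4, ge).
Stress on syllable 4: ko:.ko.mo:.ˈge.po.flu.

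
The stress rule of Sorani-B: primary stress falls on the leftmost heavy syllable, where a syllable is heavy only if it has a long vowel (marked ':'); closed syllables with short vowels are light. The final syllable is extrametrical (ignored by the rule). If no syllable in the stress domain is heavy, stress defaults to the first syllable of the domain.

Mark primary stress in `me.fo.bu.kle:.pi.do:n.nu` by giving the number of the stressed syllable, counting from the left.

4

The final syllable (7, nu) is extrametrical; the stress domain is syllables 1–6.
Weights: 1 me L, 2 fo L, 3 bu L, 4 kle: H, 5 pi L, 6 do:n H.
Heavy syllables in the domain: 4, 6. The leftmost is syllable 4 (kle:).
Primary stress: syllable 4 → me.fo.bu.ˈkle:.pi.do:n.nu.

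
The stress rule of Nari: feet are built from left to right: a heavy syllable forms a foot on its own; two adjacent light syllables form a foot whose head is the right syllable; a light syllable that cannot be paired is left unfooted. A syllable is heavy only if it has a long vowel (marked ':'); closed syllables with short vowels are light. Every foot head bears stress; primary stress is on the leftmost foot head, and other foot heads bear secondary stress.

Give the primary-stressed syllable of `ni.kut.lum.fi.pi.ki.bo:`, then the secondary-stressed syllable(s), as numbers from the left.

Weights: 1 ni L, 2 kut L, 3 lum L, 4 fi L, 5 pi L, 6 ki L, 7 bo: H.
Parse left to right (heavy = foot alone; LL = one foot; stranded L unfooted): (ni.ˈkut) (lum.ˈfi) (pi.ˈki) (ˈbo:).
Foot heads: 2, 4, 6, 7.
Primary stress on the leftmost head = syllable 2.
Secondary stress on 4, 6, 7: ni.ˈkut.lum.ˌfi.pi.ˌki.ˌbo:.

primary 2, secondary 4, 6, 7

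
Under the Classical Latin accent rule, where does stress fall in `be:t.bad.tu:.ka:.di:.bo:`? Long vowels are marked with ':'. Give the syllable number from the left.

5

Classical Latin: stress the penult if heavy (long vowel or closed), else the antepenult.
Weights: 4 ka: H, 5 di: H, 6 bo: H.
The penult (syllable 5, di:) is heavy, so it takes stress.
Stress on syllable 5: be:t.bad.tu:.ka:.ˈdi:.bo:.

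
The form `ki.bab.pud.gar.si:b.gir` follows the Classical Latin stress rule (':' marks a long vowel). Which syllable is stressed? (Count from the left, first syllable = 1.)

Classical Latin: stress the penult if heavy (long vowel or closed), else the antepenult.
Weights: 4 gar H, 5 si:b H, 6 gir H.
The penult (syllable 5, si:b) is heavy, so it takes stress.
Stress on syllable 5: ki.bab.pud.gar.ˈsi:b.gir.

5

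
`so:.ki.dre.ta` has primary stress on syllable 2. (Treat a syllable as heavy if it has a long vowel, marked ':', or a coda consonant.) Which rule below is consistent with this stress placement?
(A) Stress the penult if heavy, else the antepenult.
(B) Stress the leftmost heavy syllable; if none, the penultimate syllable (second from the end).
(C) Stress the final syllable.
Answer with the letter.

Rule A → syllable 2 ✓.
Rule B → syllable 1 (observed: 2).
Rule C → syllable 4 (observed: 2).

A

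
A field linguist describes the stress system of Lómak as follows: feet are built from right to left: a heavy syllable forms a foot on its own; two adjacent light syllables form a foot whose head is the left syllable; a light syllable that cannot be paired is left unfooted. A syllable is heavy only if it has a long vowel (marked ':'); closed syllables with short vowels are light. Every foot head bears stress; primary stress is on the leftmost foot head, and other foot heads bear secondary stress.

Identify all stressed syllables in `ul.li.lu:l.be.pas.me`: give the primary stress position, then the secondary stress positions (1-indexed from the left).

primary 1, secondary 3, 5

Weights: 1 ul L, 2 li L, 3 lu:l H, 4 be L, 5 pas L, 6 me L.
Parse right to left (heavy = foot alone; LL = one foot; stranded L unfooted): (ˈul.li) (ˈlu:l) be (ˈpas.me).
Foot heads: 1, 3, 5.
Primary stress on the leftmost head = syllable 1.
Secondary stress on 3, 5: ˈul.li.ˌlu:l.be.ˌpas.me.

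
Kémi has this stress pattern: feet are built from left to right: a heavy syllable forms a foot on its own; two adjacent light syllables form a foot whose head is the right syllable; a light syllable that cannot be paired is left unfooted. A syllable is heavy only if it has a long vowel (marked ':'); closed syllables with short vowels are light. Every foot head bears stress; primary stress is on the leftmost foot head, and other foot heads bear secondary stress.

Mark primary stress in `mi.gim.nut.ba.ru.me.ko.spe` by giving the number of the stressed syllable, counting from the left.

Weights: 1 mi L, 2 gim L, 3 nut L, 4 ba L, 5 ru L, 6 me L, 7 ko L, 8 spe L.
Parse left to right (heavy = foot alone; LL = one foot; stranded L unfooted): (mi.ˈgim) (nut.ˈba) (ru.ˈme) (ko.ˈspe).
Foot heads: 2, 4, 6, 8.
Primary stress on the leftmost head = syllable 2.
Primary stress: syllable 2 → mi.ˈgim.nut.ba.ru.me.ko.spe.

2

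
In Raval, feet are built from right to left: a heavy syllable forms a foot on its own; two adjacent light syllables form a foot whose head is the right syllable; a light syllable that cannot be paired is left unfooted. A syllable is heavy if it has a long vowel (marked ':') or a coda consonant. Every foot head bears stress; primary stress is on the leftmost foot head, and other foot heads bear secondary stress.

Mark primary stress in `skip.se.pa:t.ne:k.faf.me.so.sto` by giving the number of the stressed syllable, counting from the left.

1

Weights: 1 skip H, 2 se L, 3 pa:t H, 4 ne:k H, 5 faf H, 6 me L, 7 so L, 8 sto L.
Parse right to left (heavy = foot alone; LL = one foot; stranded L unfooted): (ˈskip) se (ˈpa:t) (ˈne:k) (ˈfaf) me (so.ˈsto).
Foot heads: 1, 3, 4, 5, 8.
Primary stress on the leftmost head = syllable 1.
Primary stress: syllable 1 → ˈskip.se.pa:t.ne:k.faf.me.so.sto.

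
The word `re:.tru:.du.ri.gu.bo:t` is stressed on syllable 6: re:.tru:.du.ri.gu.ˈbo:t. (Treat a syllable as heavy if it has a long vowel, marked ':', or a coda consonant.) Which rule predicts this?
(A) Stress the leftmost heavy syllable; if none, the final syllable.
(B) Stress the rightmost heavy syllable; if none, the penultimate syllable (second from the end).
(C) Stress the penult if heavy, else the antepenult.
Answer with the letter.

Rule A → syllable 1 (observed: 6).
Rule B → syllable 6 ✓.
Rule C → syllable 4 (observed: 6).

B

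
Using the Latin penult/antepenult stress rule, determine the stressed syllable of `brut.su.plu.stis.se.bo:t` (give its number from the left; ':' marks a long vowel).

Classical Latin: stress the penult if heavy (long vowel or closed), else the antepenult.
Weights: 4 stis H, 5 se L, 6 bo:t H.
The penult (syllable 5, se) is light, so stress falls on the antepenult (syllable 4, stis).
Stress on syllable 4: brut.su.plu.ˈstis.se.bo:t.

4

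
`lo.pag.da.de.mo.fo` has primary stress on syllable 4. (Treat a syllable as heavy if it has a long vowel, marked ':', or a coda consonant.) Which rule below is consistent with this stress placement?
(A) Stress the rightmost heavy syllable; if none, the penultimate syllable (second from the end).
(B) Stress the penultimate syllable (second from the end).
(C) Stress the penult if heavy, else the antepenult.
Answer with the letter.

C

Rule A → syllable 2 (observed: 4).
Rule B → syllable 5 (observed: 4).
Rule C → syllable 4 ✓.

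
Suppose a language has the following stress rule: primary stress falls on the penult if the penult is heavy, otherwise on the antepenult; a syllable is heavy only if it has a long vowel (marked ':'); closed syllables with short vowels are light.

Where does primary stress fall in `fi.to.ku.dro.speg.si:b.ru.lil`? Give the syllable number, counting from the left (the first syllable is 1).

Weights: 6 si:b H, 7 ru L, 8 lil L.
The penult (syllable 7, ru) is light, so stress falls on the antepenult (syllable 6, si:b).
Primary stress: syllable 6 → fi.to.ku.dro.speg.ˈsi:b.ru.lil.

6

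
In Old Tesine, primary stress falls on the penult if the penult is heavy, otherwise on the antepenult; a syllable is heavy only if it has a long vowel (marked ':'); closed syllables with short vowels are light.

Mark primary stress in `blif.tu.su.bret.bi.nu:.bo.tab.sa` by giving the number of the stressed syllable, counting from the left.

7

Weights: 7 bo L, 8 tab L, 9 sa L.
The penult (syllable 8, tab) is light, so stress falls on the antepenult (syllable 7, bo).
Primary stress: syllable 7 → blif.tu.su.bret.bi.nu:.ˈbo.tab.sa.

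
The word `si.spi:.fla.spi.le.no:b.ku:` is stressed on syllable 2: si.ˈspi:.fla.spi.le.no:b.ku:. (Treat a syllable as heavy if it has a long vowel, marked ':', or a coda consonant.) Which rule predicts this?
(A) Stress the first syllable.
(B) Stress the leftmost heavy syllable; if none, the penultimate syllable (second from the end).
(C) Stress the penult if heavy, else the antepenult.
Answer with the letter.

Rule A → syllable 1 (observed: 2).
Rule B → syllable 2 ✓.
Rule C → syllable 6 (observed: 2).

B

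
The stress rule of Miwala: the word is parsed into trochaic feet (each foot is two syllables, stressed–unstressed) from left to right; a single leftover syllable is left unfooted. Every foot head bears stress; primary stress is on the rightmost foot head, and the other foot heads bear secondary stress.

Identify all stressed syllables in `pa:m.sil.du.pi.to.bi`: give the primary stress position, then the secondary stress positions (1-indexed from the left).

Parse left to right into trochaic (ˈσσ) feet: (ˈpa:m.sil) (ˈdu.pi) (ˈto.bi).
Foot heads (stressed positions): 1, 3, 5.
End Rule Rightmost: primary stress on the rightmost head = syllable 5.
Secondary stress on 1, 3: ˌpa:m.sil.ˌdu.pi.ˈto.bi.

primary 5, secondary 1, 3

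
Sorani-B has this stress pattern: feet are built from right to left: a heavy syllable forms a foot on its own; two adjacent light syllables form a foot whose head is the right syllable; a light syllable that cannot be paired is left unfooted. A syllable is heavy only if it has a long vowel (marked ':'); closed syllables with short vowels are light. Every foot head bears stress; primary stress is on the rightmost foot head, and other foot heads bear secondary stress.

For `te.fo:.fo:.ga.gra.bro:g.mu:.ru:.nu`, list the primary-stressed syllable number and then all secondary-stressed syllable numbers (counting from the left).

Weights: 1 te L, 2 fo: H, 3 fo: H, 4 ga L, 5 gra L, 6 bro:g H, 7 mu: H, 8 ru: H, 9 nu L.
Parse right to left (heavy = foot alone; LL = one foot; stranded L unfooted): te (ˈfo:) (ˈfo:) (ga.ˈgra) (ˈbro:g) (ˈmu:) (ˈru:) nu.
Foot heads: 2, 3, 5, 6, 7, 8.
Primary stress on the rightmost head = syllable 8.
Secondary stress on 2, 3, 5, 6, 7: te.ˌfo:.ˌfo:.ga.ˌgra.ˌbro:g.ˌmu:.ˈru:.nu.

primary 8, secondary 2, 3, 5, 6, 7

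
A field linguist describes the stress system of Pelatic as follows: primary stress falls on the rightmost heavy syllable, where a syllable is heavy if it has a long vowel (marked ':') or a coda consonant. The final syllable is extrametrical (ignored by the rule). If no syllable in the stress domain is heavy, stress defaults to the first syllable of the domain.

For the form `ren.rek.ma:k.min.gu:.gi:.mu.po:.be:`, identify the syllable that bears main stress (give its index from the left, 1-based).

The final syllable (9, be:) is extrametrical; the stress domain is syllables 1–8.
Weights: 1 ren H, 2 rek H, 3 ma:k H, 4 min H, 5 gu: H, 6 gi: H, 7 mu L, 8 po: H.
Heavy syllables in the domain: 1, 2, 3, 4, 5, 6, 8. The rightmost is syllable 8 (po:).
Primary stress: syllable 8 → ren.rek.ma:k.min.gu:.gi:.mu.ˈpo:.be:.

8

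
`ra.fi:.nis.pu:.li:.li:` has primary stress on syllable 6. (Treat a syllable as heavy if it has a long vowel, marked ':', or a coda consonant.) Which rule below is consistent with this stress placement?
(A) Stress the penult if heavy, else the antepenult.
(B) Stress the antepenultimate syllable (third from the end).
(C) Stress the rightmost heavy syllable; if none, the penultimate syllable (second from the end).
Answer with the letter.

C

Rule A → syllable 5 (observed: 6).
Rule B → syllable 4 (observed: 6).
Rule C → syllable 6 ✓.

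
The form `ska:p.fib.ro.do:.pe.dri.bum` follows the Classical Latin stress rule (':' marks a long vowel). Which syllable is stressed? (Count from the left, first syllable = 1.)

5

Classical Latin: stress the penult if heavy (long vowel or closed), else the antepenult.
Weights: 5 pe L, 6 dri L, 7 bum H.
The penult (syllable 6, dri) is light, so stress falls on the antepenult (syllable 5, pe).
Stress on syllable 5: ska:p.fib.ro.do:.ˈpe.dri.bum.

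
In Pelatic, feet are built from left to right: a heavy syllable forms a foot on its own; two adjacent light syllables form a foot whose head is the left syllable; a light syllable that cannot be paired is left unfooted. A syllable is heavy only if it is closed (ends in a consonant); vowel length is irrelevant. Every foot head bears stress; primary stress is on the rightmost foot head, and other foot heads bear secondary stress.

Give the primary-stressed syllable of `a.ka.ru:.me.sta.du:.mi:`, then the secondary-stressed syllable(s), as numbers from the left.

primary 5, secondary 1, 3

Weights: 1 a L, 2 ka L, 3 ru: L, 4 me L, 5 sta L, 6 du: L, 7 mi: L.
Parse left to right (heavy = foot alone; LL = one foot; stranded L unfooted): (ˈa.ka) (ˈru:.me) (ˈsta.du:) mi:.
Foot heads: 1, 3, 5.
Primary stress on the rightmost head = syllable 5.
Secondary stress on 1, 3: ˌa.ka.ˌru:.me.ˈsta.du:.mi:.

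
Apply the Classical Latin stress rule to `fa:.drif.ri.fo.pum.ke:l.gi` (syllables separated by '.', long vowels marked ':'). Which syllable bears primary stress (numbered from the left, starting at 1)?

6

Classical Latin: stress the penult if heavy (long vowel or closed), else the antepenult.
Weights: 5 pum H, 6 ke:l H, 7 gi L.
The penult (syllable 6, ke:l) is heavy, so it takes stress.
Stress on syllable 6: fa:.drif.ri.fo.pum.ˈke:l.gi.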